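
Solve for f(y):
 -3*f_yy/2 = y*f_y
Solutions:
 f(y) = C1 + C2*erf(sqrt(3)*y/3)


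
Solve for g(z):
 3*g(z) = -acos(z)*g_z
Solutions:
 g(z) = C1*exp(-3*Integral(1/acos(z), z))


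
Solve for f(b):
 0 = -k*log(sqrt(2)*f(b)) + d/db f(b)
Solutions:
 Integral(1/(2*log(_y) + log(2)), (_y, f(b))) = C1 + b*k/2


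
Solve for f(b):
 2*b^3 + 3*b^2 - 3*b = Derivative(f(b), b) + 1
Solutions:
 f(b) = C1 + b^4/2 + b^3 - 3*b^2/2 - b


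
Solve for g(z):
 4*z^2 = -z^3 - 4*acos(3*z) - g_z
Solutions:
 g(z) = C1 - z^4/4 - 4*z^3/3 - 4*z*acos(3*z) + 4*sqrt(1 - 9*z^2)/3


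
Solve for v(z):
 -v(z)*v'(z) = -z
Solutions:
 v(z) = -sqrt(C1 + z^2)
 v(z) = sqrt(C1 + z^2)


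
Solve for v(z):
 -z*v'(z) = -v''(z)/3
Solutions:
 v(z) = C1 + C2*erfi(sqrt(6)*z/2)


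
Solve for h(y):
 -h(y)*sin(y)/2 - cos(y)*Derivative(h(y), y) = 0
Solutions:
 h(y) = C1*sqrt(cos(y))


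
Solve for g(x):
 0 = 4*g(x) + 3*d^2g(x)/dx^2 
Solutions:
 g(x) = C1*sin(2*sqrt(3)*x/3) + C2*cos(2*sqrt(3)*x/3)


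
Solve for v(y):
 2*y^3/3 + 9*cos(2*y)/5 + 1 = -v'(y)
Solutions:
 v(y) = C1 - y^4/6 - y - 9*sin(y)*cos(y)/5


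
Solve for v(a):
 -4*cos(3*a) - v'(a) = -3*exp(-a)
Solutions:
 v(a) = C1 - 4*sin(3*a)/3 - 3*exp(-a)


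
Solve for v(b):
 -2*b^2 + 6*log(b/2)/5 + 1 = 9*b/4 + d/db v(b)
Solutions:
 v(b) = C1 - 2*b^3/3 - 9*b^2/8 + 6*b*log(b)/5 - 6*b*log(2)/5 - b/5


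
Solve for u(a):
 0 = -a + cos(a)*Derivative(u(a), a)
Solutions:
 u(a) = C1 + Integral(a/cos(a), a)


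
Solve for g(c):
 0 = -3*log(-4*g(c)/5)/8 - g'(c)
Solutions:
 8*Integral(1/(log(-_y) - log(5) + 2*log(2)), (_y, g(c)))/3 = C1 - c


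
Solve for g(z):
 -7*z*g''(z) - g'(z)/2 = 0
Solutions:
 g(z) = C1 + C2*z^(13/14)


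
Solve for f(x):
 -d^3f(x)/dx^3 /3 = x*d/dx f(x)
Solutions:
 f(x) = C1 + Integral(C2*airyai(-3^(1/3)*x) + C3*airybi(-3^(1/3)*x), x)


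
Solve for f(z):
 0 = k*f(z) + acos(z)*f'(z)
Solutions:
 f(z) = C1*exp(-k*Integral(1/acos(z), z))


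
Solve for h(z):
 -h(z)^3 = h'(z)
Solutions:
 h(z) = -sqrt(2)*sqrt(-1/(C1 - z))/2
 h(z) = sqrt(2)*sqrt(-1/(C1 - z))/2


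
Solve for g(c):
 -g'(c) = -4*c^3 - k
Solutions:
 g(c) = C1 + c^4 + c*k


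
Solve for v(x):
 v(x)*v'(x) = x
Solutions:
 v(x) = -sqrt(C1 + x^2)
 v(x) = sqrt(C1 + x^2)


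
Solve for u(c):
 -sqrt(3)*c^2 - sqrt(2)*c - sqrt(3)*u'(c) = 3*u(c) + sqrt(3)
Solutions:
 u(c) = C1*exp(-sqrt(3)*c) - sqrt(3)*c^2/3 - sqrt(2)*c/3 + 2*c/3 - 5*sqrt(3)/9 + sqrt(6)/9


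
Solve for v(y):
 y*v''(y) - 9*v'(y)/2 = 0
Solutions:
 v(y) = C1 + C2*y^(11/2)


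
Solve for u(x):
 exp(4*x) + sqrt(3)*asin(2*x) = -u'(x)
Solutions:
 u(x) = C1 - sqrt(3)*(x*asin(2*x) + sqrt(1 - 4*x^2)/2) - exp(4*x)/4


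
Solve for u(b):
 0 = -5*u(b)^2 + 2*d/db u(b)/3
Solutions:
 u(b) = -2/(C1 + 15*b)


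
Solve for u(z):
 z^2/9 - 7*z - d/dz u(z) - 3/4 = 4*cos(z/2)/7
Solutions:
 u(z) = C1 + z^3/27 - 7*z^2/2 - 3*z/4 - 8*sin(z/2)/7


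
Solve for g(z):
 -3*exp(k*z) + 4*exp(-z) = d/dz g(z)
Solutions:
 g(z) = C1 - 4*exp(-z) - 3*exp(k*z)/k


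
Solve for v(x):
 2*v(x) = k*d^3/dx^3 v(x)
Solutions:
 v(x) = C1*exp(2^(1/3)*x*(1/k)^(1/3)) + C2*exp(2^(1/3)*x*(-1 + sqrt(3)*I)*(1/k)^(1/3)/2) + C3*exp(-2^(1/3)*x*(1 + sqrt(3)*I)*(1/k)^(1/3)/2)


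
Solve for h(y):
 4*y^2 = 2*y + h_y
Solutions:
 h(y) = C1 + 4*y^3/3 - y^2


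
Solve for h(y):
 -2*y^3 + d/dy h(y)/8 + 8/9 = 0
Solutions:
 h(y) = C1 + 4*y^4 - 64*y/9


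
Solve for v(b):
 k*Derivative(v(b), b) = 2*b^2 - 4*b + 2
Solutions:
 v(b) = C1 + 2*b^3/(3*k) - 2*b^2/k + 2*b/k


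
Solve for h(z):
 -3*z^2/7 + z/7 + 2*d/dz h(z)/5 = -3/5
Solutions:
 h(z) = C1 + 5*z^3/14 - 5*z^2/28 - 3*z/2


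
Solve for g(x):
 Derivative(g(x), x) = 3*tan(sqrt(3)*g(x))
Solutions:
 g(x) = sqrt(3)*(pi - asin(C1*exp(3*sqrt(3)*x)))/3
 g(x) = sqrt(3)*asin(C1*exp(3*sqrt(3)*x))/3


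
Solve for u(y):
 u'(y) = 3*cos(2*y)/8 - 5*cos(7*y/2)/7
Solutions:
 u(y) = C1 + 3*sin(2*y)/16 - 10*sin(7*y/2)/49


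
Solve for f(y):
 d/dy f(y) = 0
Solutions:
 f(y) = C1


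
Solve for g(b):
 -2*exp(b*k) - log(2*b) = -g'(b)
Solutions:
 g(b) = C1 + b*log(b) + b*(-1 + log(2)) + Piecewise((2*exp(b*k)/k, Ne(k, 0)), (2*b, True))


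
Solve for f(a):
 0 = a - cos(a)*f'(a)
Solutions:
 f(a) = C1 + Integral(a/cos(a), a)


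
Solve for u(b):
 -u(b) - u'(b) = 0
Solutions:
 u(b) = C1*exp(-b)


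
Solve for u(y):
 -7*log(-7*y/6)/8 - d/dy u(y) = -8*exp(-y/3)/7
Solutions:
 u(y) = C1 - 7*y*log(-y)/8 + 7*y*(-log(7) + 1 + log(6))/8 - 24*exp(-y/3)/7


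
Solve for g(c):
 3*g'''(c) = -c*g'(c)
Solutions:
 g(c) = C1 + Integral(C2*airyai(-3^(2/3)*c/3) + C3*airybi(-3^(2/3)*c/3), c)


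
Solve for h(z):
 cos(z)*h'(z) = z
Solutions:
 h(z) = C1 + Integral(z/cos(z), z)


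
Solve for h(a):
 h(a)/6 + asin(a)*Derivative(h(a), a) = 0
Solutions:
 h(a) = C1*exp(-Integral(1/asin(a), a)/6)


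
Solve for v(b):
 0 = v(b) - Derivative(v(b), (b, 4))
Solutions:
 v(b) = C1*exp(-b) + C2*exp(b) + C3*sin(b) + C4*cos(b)


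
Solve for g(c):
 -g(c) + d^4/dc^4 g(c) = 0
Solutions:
 g(c) = C1*exp(-c) + C2*exp(c) + C3*sin(c) + C4*cos(c)


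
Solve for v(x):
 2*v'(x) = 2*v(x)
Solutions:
 v(x) = C1*exp(x)


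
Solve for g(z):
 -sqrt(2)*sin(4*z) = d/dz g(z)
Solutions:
 g(z) = C1 + sqrt(2)*cos(4*z)/4


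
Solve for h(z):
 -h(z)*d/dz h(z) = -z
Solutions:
 h(z) = -sqrt(C1 + z^2)
 h(z) = sqrt(C1 + z^2)


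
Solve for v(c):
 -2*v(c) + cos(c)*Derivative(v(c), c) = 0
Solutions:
 v(c) = C1*(sin(c) + 1)/(sin(c) - 1)


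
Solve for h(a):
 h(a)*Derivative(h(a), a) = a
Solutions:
 h(a) = -sqrt(C1 + a^2)
 h(a) = sqrt(C1 + a^2)


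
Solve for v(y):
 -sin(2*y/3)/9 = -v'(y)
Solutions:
 v(y) = C1 - cos(2*y/3)/6


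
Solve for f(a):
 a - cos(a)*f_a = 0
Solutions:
 f(a) = C1 + Integral(a/cos(a), a)


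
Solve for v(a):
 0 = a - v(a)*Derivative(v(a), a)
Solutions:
 v(a) = -sqrt(C1 + a^2)
 v(a) = sqrt(C1 + a^2)


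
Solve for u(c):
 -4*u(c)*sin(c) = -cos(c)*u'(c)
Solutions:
 u(c) = C1/cos(c)^4


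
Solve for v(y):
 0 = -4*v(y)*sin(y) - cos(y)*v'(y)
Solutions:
 v(y) = C1*cos(y)^4


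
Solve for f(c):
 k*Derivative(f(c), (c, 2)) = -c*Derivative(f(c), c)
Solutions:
 f(c) = C1 + C2*sqrt(k)*erf(sqrt(2)*c*sqrt(1/k)/2)


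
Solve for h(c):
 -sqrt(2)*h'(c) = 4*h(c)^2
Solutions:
 h(c) = 1/(C1 + 2*sqrt(2)*c)


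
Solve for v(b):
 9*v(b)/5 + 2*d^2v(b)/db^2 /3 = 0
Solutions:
 v(b) = C1*sin(3*sqrt(30)*b/10) + C2*cos(3*sqrt(30)*b/10)


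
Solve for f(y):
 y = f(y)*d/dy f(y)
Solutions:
 f(y) = -sqrt(C1 + y^2)
 f(y) = sqrt(C1 + y^2)


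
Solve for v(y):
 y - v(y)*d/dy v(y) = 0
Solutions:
 v(y) = -sqrt(C1 + y^2)
 v(y) = sqrt(C1 + y^2)


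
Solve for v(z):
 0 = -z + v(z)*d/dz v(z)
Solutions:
 v(z) = -sqrt(C1 + z^2)
 v(z) = sqrt(C1 + z^2)


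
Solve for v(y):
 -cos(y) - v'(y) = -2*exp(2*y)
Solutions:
 v(y) = C1 + exp(2*y) - sin(y)


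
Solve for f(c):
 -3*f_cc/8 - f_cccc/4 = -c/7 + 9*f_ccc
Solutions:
 f(c) = C1 + C2*c + C3*exp(c*(-18 + sqrt(1290)/2)) + C4*exp(-c*(sqrt(1290)/2 + 18)) + 4*c^3/63 - 32*c^2/7


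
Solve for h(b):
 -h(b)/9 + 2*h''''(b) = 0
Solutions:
 h(b) = C1*exp(-2^(3/4)*sqrt(3)*b/6) + C2*exp(2^(3/4)*sqrt(3)*b/6) + C3*sin(2^(3/4)*sqrt(3)*b/6) + C4*cos(2^(3/4)*sqrt(3)*b/6)


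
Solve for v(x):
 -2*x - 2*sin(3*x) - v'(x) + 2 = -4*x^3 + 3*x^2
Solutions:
 v(x) = C1 + x^4 - x^3 - x^2 + 2*x + 2*cos(3*x)/3


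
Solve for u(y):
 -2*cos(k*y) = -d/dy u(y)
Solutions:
 u(y) = C1 + 2*sin(k*y)/k


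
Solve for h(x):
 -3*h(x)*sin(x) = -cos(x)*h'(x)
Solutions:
 h(x) = C1/cos(x)^3


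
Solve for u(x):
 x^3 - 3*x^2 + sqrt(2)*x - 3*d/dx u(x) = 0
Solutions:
 u(x) = C1 + x^4/12 - x^3/3 + sqrt(2)*x^2/6


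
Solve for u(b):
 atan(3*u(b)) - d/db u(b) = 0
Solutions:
 Integral(1/atan(3*_y), (_y, u(b))) = C1 + b


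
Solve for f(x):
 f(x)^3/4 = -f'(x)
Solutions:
 f(x) = -sqrt(2)*sqrt(-1/(C1 - x))
 f(x) = sqrt(2)*sqrt(-1/(C1 - x))


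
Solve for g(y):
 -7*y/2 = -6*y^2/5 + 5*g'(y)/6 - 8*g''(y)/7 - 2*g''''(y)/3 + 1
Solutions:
 g(y) = C1 + C2*exp(7^(1/3)*y*(-(245 + sqrt(88697))^(1/3) + 16*7^(1/3)/(245 + sqrt(88697))^(1/3))/28)*sin(sqrt(3)*7^(1/3)*y*(16*7^(1/3)/(245 + sqrt(88697))^(1/3) + (245 + sqrt(88697))^(1/3))/28) + C3*exp(7^(1/3)*y*(-(245 + sqrt(88697))^(1/3) + 16*7^(1/3)/(245 + sqrt(88697))^(1/3))/28)*cos(sqrt(3)*7^(1/3)*y*(16*7^(1/3)/(245 + sqrt(88697))^(1/3) + (245 + sqrt(88697))^(1/3))/28) + C4*exp(-7^(1/3)*y*(-(245 + sqrt(88697))^(1/3) + 16*7^(1/3)/(245 + sqrt(88697))^(1/3))/14) + 12*y^3/25 - 219*y^2/1750 - 47262*y/30625


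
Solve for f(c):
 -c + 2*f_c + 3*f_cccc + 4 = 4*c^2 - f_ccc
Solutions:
 f(c) = C1 + C4*exp(-c) + 2*c^3/3 + c^2/4 - 4*c + (C2*sin(sqrt(5)*c/3) + C3*cos(sqrt(5)*c/3))*exp(c/3)


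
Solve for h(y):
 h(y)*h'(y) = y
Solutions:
 h(y) = -sqrt(C1 + y^2)
 h(y) = sqrt(C1 + y^2)


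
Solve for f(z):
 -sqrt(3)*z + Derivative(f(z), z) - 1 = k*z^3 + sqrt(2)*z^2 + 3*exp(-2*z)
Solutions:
 f(z) = C1 + k*z^4/4 + sqrt(2)*z^3/3 + sqrt(3)*z^2/2 + z - 3*exp(-2*z)/2


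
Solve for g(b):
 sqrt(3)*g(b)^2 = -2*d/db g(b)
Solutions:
 g(b) = 2/(C1 + sqrt(3)*b)


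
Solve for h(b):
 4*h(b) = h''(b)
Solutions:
 h(b) = C1*exp(-2*b) + C2*exp(2*b)


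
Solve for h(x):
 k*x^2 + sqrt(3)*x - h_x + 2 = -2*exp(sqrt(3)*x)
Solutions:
 h(x) = C1 + k*x^3/3 + sqrt(3)*x^2/2 + 2*x + 2*sqrt(3)*exp(sqrt(3)*x)/3


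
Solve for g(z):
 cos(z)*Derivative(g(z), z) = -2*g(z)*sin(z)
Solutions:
 g(z) = C1*cos(z)^2


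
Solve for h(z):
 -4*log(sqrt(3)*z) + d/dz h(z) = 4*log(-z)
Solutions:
 h(z) = C1 + 8*z*log(z) + 2*z*(-4 + log(3) + 2*I*pi)


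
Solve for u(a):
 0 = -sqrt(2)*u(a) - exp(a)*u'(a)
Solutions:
 u(a) = C1*exp(sqrt(2)*exp(-a))


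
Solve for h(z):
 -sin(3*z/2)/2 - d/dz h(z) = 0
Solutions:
 h(z) = C1 + cos(3*z/2)/3


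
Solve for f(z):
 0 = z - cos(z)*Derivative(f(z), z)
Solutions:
 f(z) = C1 + Integral(z/cos(z), z)


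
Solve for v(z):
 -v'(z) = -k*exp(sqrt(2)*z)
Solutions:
 v(z) = C1 + sqrt(2)*k*exp(sqrt(2)*z)/2


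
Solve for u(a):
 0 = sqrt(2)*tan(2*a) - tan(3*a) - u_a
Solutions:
 u(a) = C1 - sqrt(2)*log(cos(2*a))/2 + log(cos(3*a))/3


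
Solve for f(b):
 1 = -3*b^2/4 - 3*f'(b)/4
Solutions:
 f(b) = C1 - b^3/3 - 4*b/3


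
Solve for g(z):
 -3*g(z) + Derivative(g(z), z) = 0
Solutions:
 g(z) = C1*exp(3*z)


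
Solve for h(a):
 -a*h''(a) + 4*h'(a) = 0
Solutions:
 h(a) = C1 + C2*a^5


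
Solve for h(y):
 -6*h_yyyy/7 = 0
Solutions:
 h(y) = C1 + C2*y + C3*y^2 + C4*y^3


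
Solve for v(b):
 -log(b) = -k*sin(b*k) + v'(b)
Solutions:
 v(b) = C1 - b*log(b) + b + k*Piecewise((-cos(b*k)/k, Ne(k, 0)), (0, True))


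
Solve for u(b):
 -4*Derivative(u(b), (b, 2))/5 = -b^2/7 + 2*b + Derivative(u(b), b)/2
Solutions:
 u(b) = C1 + C2*exp(-5*b/8) + 2*b^3/21 - 86*b^2/35 + 1376*b/175


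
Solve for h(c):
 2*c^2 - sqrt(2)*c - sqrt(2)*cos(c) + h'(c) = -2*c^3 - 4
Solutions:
 h(c) = C1 - c^4/2 - 2*c^3/3 + sqrt(2)*c^2/2 - 4*c + sqrt(2)*sin(c)


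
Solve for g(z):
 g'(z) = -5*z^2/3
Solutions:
 g(z) = C1 - 5*z^3/9


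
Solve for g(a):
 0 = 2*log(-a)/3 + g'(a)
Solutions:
 g(a) = C1 - 2*a*log(-a)/3 + 2*a/3


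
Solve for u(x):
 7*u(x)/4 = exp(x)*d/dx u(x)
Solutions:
 u(x) = C1*exp(-7*exp(-x)/4)


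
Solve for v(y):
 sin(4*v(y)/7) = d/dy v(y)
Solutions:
 -y + 7*log(cos(4*v(y)/7) - 1)/8 - 7*log(cos(4*v(y)/7) + 1)/8 = C1


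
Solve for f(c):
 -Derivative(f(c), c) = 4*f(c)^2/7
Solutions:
 f(c) = 7/(C1 + 4*c)


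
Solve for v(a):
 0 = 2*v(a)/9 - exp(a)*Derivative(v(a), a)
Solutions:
 v(a) = C1*exp(-2*exp(-a)/9)


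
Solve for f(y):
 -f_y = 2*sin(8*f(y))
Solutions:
 f(y) = -acos((-C1 - exp(32*y))/(C1 - exp(32*y)))/8 + pi/4
 f(y) = acos((-C1 - exp(32*y))/(C1 - exp(32*y)))/8


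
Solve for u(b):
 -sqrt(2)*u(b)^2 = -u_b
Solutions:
 u(b) = -1/(C1 + sqrt(2)*b)


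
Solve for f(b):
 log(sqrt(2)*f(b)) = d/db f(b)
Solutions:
 -2*Integral(1/(2*log(_y) + log(2)), (_y, f(b))) = C1 - b


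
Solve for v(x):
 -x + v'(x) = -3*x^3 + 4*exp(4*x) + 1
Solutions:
 v(x) = C1 - 3*x^4/4 + x^2/2 + x + exp(4*x)


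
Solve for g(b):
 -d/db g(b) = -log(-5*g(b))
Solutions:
 -Integral(1/(log(-_y) + log(5)), (_y, g(b))) = C1 - b


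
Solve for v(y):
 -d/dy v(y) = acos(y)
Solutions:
 v(y) = C1 - y*acos(y) + sqrt(1 - y^2)


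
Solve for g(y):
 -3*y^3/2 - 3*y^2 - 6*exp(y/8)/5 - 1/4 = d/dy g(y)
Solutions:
 g(y) = C1 - 3*y^4/8 - y^3 - y/4 - 48*exp(y/8)/5


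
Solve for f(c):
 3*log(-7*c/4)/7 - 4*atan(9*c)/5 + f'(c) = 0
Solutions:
 f(c) = C1 - 3*c*log(-c)/7 + 4*c*atan(9*c)/5 - 3*c*log(7)/7 + 3*c/7 + 6*c*log(2)/7 - 2*log(81*c^2 + 1)/45


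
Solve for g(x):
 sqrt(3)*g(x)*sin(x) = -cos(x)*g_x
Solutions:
 g(x) = C1*cos(x)^(sqrt(3))


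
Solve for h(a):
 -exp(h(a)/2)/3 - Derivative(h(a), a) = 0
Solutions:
 h(a) = 2*log(1/(C1 + a)) + 2*log(6)


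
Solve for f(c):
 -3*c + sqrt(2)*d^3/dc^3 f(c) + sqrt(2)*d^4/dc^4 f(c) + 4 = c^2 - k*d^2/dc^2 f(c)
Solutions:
 f(c) = C1 + C2*c + C3*exp(c*(sqrt(-2*sqrt(2)*k + 1) - 1)/2) + C4*exp(-c*(sqrt(-2*sqrt(2)*k + 1) + 1)/2) + c^4/(12*k) + c^3*(3 - 2*sqrt(2)/k)/(6*k) + c^2*(-2 - 5*sqrt(2)/(2*k) + 2/k^2)/k


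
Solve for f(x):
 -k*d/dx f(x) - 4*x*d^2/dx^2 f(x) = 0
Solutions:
 f(x) = C1 + x^(1 - re(k)/4)*(C2*sin(log(x)*Abs(im(k))/4) + C3*cos(log(x)*im(k)/4))


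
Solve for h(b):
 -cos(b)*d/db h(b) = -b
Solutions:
 h(b) = C1 + Integral(b/cos(b), b)


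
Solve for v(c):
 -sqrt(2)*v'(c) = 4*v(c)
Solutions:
 v(c) = C1*exp(-2*sqrt(2)*c)


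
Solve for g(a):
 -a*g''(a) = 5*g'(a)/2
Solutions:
 g(a) = C1 + C2/a^(3/2)


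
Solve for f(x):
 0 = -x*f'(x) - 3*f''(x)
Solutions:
 f(x) = C1 + C2*erf(sqrt(6)*x/6)


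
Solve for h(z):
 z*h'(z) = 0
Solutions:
 h(z) = C1


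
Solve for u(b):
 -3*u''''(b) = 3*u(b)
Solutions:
 u(b) = (C1*sin(sqrt(2)*b/2) + C2*cos(sqrt(2)*b/2))*exp(-sqrt(2)*b/2) + (C3*sin(sqrt(2)*b/2) + C4*cos(sqrt(2)*b/2))*exp(sqrt(2)*b/2)


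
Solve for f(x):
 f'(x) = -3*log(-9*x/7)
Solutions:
 f(x) = C1 - 3*x*log(-x) + 3*x*(-2*log(3) + 1 + log(7))


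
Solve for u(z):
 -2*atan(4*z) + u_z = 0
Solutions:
 u(z) = C1 + 2*z*atan(4*z) - log(16*z^2 + 1)/4


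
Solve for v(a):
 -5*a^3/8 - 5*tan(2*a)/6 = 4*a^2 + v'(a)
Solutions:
 v(a) = C1 - 5*a^4/32 - 4*a^3/3 + 5*log(cos(2*a))/12


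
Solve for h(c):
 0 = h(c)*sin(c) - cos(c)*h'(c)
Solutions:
 h(c) = C1/cos(c)


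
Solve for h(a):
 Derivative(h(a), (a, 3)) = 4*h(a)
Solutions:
 h(a) = C3*exp(2^(2/3)*a) + (C1*sin(2^(2/3)*sqrt(3)*a/2) + C2*cos(2^(2/3)*sqrt(3)*a/2))*exp(-2^(2/3)*a/2)


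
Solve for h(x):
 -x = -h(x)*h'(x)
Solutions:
 h(x) = -sqrt(C1 + x^2)
 h(x) = sqrt(C1 + x^2)


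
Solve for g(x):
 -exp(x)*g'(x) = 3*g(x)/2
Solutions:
 g(x) = C1*exp(3*exp(-x)/2)


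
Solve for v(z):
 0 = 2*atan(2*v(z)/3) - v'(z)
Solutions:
 Integral(1/atan(2*_y/3), (_y, v(z))) = C1 + 2*z


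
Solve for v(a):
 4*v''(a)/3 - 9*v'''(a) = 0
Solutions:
 v(a) = C1 + C2*a + C3*exp(4*a/27)


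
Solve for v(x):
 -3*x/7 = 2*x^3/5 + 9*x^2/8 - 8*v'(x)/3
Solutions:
 v(x) = C1 + 3*x^4/80 + 9*x^3/64 + 9*x^2/112


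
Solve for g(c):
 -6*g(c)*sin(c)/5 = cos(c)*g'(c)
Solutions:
 g(c) = C1*cos(c)^(6/5)


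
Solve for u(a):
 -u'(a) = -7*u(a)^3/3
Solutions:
 u(a) = -sqrt(6)*sqrt(-1/(C1 + 7*a))/2
 u(a) = sqrt(6)*sqrt(-1/(C1 + 7*a))/2


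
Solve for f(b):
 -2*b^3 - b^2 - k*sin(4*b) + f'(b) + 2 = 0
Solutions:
 f(b) = C1 + b^4/2 + b^3/3 - 2*b - k*cos(4*b)/4


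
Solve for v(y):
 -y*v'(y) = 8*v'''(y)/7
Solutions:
 v(y) = C1 + Integral(C2*airyai(-7^(1/3)*y/2) + C3*airybi(-7^(1/3)*y/2), y)


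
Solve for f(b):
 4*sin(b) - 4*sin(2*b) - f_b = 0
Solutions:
 f(b) = C1 - 4*cos(b) + 2*cos(2*b)


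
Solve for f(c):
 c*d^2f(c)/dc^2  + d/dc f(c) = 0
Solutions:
 f(c) = C1 + C2*log(c)


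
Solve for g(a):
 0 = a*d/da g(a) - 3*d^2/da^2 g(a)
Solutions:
 g(a) = C1 + C2*erfi(sqrt(6)*a/6)


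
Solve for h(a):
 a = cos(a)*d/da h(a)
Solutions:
 h(a) = C1 + Integral(a/cos(a), a)


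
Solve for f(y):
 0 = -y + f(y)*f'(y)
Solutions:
 f(y) = -sqrt(C1 + y^2)
 f(y) = sqrt(C1 + y^2)


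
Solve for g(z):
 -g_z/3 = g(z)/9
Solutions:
 g(z) = C1*exp(-z/3)


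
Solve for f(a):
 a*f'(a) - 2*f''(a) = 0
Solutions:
 f(a) = C1 + C2*erfi(a/2)


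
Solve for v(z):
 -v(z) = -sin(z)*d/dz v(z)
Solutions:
 v(z) = C1*sqrt(cos(z) - 1)/sqrt(cos(z) + 1)


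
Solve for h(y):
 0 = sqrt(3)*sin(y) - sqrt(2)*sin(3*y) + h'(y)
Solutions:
 h(y) = C1 + sqrt(3)*cos(y) - sqrt(2)*cos(3*y)/3


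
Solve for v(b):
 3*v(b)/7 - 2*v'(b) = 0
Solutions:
 v(b) = C1*exp(3*b/14)


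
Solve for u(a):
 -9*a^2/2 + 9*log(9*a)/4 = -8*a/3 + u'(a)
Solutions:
 u(a) = C1 - 3*a^3/2 + 4*a^2/3 + 9*a*log(a)/4 - 9*a/4 + 9*a*log(3)/2


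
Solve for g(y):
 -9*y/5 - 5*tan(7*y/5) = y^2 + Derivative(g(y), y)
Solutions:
 g(y) = C1 - y^3/3 - 9*y^2/10 + 25*log(cos(7*y/5))/7


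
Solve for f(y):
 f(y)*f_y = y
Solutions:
 f(y) = -sqrt(C1 + y^2)
 f(y) = sqrt(C1 + y^2)


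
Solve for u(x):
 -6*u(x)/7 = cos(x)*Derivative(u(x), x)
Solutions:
 u(x) = C1*(sin(x) - 1)^(3/7)/(sin(x) + 1)^(3/7)


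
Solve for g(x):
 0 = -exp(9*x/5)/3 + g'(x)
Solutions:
 g(x) = C1 + 5*exp(9*x/5)/27


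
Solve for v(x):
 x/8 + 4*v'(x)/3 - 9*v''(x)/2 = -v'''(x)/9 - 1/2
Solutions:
 v(x) = C1 + C2*exp(x*(81 - sqrt(6369))/4) + C3*exp(x*(sqrt(6369) + 81)/4) - 3*x^2/64 - 177*x/256


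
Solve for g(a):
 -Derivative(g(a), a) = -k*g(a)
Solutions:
 g(a) = C1*exp(a*k)


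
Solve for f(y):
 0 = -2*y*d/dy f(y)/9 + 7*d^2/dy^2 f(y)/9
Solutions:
 f(y) = C1 + C2*erfi(sqrt(7)*y/7)


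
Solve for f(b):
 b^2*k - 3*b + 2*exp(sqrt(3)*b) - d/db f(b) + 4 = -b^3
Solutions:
 f(b) = C1 + b^4/4 + b^3*k/3 - 3*b^2/2 + 4*b + 2*sqrt(3)*exp(sqrt(3)*b)/3


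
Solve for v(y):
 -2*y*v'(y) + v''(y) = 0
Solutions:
 v(y) = C1 + C2*erfi(y)


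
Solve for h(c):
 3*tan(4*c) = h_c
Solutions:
 h(c) = C1 - 3*log(cos(4*c))/4


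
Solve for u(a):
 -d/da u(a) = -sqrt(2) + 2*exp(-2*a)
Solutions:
 u(a) = C1 + sqrt(2)*a + exp(-2*a)


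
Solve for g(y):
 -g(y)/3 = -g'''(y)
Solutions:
 g(y) = C3*exp(3^(2/3)*y/3) + (C1*sin(3^(1/6)*y/2) + C2*cos(3^(1/6)*y/2))*exp(-3^(2/3)*y/6)


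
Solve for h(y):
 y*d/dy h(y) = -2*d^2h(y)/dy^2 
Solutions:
 h(y) = C1 + C2*erf(y/2)


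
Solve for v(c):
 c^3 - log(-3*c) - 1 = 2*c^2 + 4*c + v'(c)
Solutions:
 v(c) = C1 + c^4/4 - 2*c^3/3 - 2*c^2 - c*log(-c) - c*log(3)


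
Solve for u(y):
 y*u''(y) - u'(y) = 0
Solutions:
 u(y) = C1 + C2*y^2


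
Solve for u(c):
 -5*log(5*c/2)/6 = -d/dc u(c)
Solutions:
 u(c) = C1 + 5*c*log(c)/6 - 5*c/6 - 5*c*log(2)/6 + 5*c*log(5)/6


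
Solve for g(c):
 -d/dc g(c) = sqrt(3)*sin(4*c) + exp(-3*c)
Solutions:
 g(c) = C1 + sqrt(3)*cos(4*c)/4 + exp(-3*c)/3


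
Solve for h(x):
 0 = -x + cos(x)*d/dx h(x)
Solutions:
 h(x) = C1 + Integral(x/cos(x), x)


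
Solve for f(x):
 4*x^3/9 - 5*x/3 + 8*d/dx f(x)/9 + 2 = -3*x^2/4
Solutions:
 f(x) = C1 - x^4/8 - 9*x^3/32 + 15*x^2/16 - 9*x/4


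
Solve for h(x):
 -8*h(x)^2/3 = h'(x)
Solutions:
 h(x) = 3/(C1 + 8*x)


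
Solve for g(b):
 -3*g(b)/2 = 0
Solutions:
 g(b) = 0


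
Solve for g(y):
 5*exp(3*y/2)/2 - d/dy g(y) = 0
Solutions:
 g(y) = C1 + 5*exp(3*y/2)/3


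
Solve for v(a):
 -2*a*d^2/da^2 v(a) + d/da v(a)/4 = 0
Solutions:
 v(a) = C1 + C2*a^(9/8)


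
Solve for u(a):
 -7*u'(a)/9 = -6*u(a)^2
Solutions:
 u(a) = -7/(C1 + 54*a)


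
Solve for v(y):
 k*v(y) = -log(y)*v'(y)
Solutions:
 v(y) = C1*exp(-k*li(y))


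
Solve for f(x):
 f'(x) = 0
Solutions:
 f(x) = C1


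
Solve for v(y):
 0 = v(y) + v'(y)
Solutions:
 v(y) = C1*exp(-y)


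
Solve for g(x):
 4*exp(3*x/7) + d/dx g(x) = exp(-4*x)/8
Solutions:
 g(x) = C1 - 28*exp(3*x/7)/3 - exp(-4*x)/32


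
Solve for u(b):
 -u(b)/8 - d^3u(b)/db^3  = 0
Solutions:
 u(b) = C3*exp(-b/2) + (C1*sin(sqrt(3)*b/4) + C2*cos(sqrt(3)*b/4))*exp(b/4)


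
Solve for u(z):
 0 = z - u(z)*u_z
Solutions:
 u(z) = -sqrt(C1 + z^2)
 u(z) = sqrt(C1 + z^2)


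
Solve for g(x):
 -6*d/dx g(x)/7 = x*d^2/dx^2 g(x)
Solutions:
 g(x) = C1 + C2*x^(1/7)


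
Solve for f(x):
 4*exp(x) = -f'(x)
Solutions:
 f(x) = C1 - 4*exp(x)


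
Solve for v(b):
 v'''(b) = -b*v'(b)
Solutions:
 v(b) = C1 + Integral(C2*airyai(-b) + C3*airybi(-b), b)


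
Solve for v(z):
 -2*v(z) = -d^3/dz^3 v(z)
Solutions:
 v(z) = C3*exp(2^(1/3)*z) + (C1*sin(2^(1/3)*sqrt(3)*z/2) + C2*cos(2^(1/3)*sqrt(3)*z/2))*exp(-2^(1/3)*z/2)


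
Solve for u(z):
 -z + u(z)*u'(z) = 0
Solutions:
 u(z) = -sqrt(C1 + z^2)
 u(z) = sqrt(C1 + z^2)


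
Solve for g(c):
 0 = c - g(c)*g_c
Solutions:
 g(c) = -sqrt(C1 + c^2)
 g(c) = sqrt(C1 + c^2)


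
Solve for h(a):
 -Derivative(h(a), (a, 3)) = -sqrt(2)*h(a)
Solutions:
 h(a) = C3*exp(2^(1/6)*a) + (C1*sin(2^(1/6)*sqrt(3)*a/2) + C2*cos(2^(1/6)*sqrt(3)*a/2))*exp(-2^(1/6)*a/2)


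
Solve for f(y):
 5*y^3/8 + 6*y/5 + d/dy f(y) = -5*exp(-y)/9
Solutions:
 f(y) = C1 - 5*y^4/32 - 3*y^2/5 + 5*exp(-y)/9


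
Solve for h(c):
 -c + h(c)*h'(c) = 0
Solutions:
 h(c) = -sqrt(C1 + c^2)
 h(c) = sqrt(C1 + c^2)


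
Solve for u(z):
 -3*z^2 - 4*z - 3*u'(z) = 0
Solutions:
 u(z) = C1 - z^3/3 - 2*z^2/3


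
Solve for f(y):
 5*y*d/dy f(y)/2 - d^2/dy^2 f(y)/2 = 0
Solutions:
 f(y) = C1 + C2*erfi(sqrt(10)*y/2)


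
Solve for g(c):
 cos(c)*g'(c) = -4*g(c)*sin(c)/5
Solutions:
 g(c) = C1*cos(c)^(4/5)


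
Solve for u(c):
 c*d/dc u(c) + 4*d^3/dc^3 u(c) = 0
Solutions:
 u(c) = C1 + Integral(C2*airyai(-2^(1/3)*c/2) + C3*airybi(-2^(1/3)*c/2), c)


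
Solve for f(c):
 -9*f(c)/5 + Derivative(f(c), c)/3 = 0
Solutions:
 f(c) = C1*exp(27*c/5)


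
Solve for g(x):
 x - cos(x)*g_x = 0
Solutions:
 g(x) = C1 + Integral(x/cos(x), x)


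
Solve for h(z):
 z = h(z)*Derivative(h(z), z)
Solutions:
 h(z) = -sqrt(C1 + z^2)
 h(z) = sqrt(C1 + z^2)


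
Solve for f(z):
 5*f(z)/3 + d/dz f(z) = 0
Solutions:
 f(z) = C1*exp(-5*z/3)


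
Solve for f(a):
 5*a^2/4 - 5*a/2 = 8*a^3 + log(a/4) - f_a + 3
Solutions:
 f(a) = C1 + 2*a^4 - 5*a^3/12 + 5*a^2/4 + a*log(a) - a*log(4) + 2*a


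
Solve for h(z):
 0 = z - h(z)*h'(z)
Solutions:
 h(z) = -sqrt(C1 + z^2)
 h(z) = sqrt(C1 + z^2)


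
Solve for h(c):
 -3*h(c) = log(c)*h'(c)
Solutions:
 h(c) = C1*exp(-3*li(c))


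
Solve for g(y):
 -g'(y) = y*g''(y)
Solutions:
 g(y) = C1 + C2*log(y)


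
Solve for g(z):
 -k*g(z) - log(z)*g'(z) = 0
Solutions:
 g(z) = C1*exp(-k*li(z))


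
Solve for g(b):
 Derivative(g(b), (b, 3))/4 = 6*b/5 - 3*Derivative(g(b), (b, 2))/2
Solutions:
 g(b) = C1 + C2*b + C3*exp(-6*b) + 2*b^3/15 - b^2/15


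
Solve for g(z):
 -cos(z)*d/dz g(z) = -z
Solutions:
 g(z) = C1 + Integral(z/cos(z), z)


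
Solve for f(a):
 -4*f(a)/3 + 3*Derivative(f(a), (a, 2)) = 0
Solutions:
 f(a) = C1*exp(-2*a/3) + C2*exp(2*a/3)


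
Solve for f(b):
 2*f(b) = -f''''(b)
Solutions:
 f(b) = (C1*sin(2^(3/4)*b/2) + C2*cos(2^(3/4)*b/2))*exp(-2^(3/4)*b/2) + (C3*sin(2^(3/4)*b/2) + C4*cos(2^(3/4)*b/2))*exp(2^(3/4)*b/2)


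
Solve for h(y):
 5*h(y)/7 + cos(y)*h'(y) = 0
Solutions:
 h(y) = C1*(sin(y) - 1)^(5/14)/(sin(y) + 1)^(5/14)


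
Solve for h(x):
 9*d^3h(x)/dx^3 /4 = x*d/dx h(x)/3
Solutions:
 h(x) = C1 + Integral(C2*airyai(2^(2/3)*x/3) + C3*airybi(2^(2/3)*x/3), x)


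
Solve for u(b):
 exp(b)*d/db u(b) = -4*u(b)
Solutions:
 u(b) = C1*exp(4*exp(-b))


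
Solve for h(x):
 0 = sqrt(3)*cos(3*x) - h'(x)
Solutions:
 h(x) = C1 + sqrt(3)*sin(3*x)/3


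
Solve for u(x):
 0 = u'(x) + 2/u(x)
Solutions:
 u(x) = -sqrt(C1 - 4*x)
 u(x) = sqrt(C1 - 4*x)


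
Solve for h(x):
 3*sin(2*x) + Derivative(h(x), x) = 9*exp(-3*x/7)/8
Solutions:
 h(x) = C1 + 3*cos(2*x)/2 - 21*exp(-3*x/7)/8


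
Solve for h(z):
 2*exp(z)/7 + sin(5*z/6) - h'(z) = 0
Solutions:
 h(z) = C1 + 2*exp(z)/7 - 6*cos(5*z/6)/5


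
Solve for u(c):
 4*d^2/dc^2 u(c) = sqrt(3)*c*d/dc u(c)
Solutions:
 u(c) = C1 + C2*erfi(sqrt(2)*3^(1/4)*c/4)


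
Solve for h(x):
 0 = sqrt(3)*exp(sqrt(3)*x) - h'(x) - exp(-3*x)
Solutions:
 h(x) = C1 + exp(sqrt(3)*x) + exp(-3*x)/3


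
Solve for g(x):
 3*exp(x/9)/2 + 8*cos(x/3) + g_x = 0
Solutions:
 g(x) = C1 - 27*exp(x/9)/2 - 24*sin(x/3)


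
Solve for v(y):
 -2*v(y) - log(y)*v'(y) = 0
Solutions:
 v(y) = C1*exp(-2*li(y))


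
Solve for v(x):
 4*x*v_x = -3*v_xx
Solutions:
 v(x) = C1 + C2*erf(sqrt(6)*x/3)


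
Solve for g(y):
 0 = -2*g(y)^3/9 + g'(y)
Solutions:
 g(y) = -3*sqrt(2)*sqrt(-1/(C1 + 2*y))/2
 g(y) = 3*sqrt(2)*sqrt(-1/(C1 + 2*y))/2


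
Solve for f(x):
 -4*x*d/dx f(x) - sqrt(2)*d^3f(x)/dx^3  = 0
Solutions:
 f(x) = C1 + Integral(C2*airyai(-sqrt(2)*x) + C3*airybi(-sqrt(2)*x), x)


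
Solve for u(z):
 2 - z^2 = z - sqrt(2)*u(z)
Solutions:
 u(z) = sqrt(2)*(z^2 + z - 2)/2


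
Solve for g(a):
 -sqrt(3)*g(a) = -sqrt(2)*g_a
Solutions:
 g(a) = C1*exp(sqrt(6)*a/2)


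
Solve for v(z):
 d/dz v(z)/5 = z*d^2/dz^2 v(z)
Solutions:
 v(z) = C1 + C2*z^(6/5)


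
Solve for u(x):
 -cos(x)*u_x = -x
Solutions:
 u(x) = C1 + Integral(x/cos(x), x)


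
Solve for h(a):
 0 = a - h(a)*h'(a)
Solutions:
 h(a) = -sqrt(C1 + a^2)
 h(a) = sqrt(C1 + a^2)


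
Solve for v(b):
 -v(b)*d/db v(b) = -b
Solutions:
 v(b) = -sqrt(C1 + b^2)
 v(b) = sqrt(C1 + b^2)


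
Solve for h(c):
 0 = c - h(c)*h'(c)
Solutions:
 h(c) = -sqrt(C1 + c^2)
 h(c) = sqrt(C1 + c^2)


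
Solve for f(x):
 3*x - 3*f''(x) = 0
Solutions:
 f(x) = C1 + C2*x + x^3/6


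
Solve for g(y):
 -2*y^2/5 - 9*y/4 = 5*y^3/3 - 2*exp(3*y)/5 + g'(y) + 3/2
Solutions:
 g(y) = C1 - 5*y^4/12 - 2*y^3/15 - 9*y^2/8 - 3*y/2 + 2*exp(3*y)/15


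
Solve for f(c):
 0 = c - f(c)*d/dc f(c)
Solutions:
 f(c) = -sqrt(C1 + c^2)
 f(c) = sqrt(C1 + c^2)


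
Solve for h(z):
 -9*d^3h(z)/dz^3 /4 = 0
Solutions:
 h(z) = C1 + C2*z + C3*z^2


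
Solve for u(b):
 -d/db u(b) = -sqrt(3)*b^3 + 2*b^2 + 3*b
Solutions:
 u(b) = C1 + sqrt(3)*b^4/4 - 2*b^3/3 - 3*b^2/2


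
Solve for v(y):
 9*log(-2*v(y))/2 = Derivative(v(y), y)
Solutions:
 -2*Integral(1/(log(-_y) + log(2)), (_y, v(y)))/9 = C1 - y


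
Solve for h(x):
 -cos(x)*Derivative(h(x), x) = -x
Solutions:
 h(x) = C1 + Integral(x/cos(x), x)


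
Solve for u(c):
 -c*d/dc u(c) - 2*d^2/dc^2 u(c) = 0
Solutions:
 u(c) = C1 + C2*erf(c/2)


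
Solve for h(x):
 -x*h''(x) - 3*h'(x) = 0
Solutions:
 h(x) = C1 + C2/x^2


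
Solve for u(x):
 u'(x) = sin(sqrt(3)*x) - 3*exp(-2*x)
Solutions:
 u(x) = C1 - sqrt(3)*cos(sqrt(3)*x)/3 + 3*exp(-2*x)/2


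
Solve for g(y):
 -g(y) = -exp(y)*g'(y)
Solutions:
 g(y) = C1*exp(-exp(-y))


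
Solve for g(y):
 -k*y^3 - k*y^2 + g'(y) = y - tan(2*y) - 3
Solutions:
 g(y) = C1 + k*y^4/4 + k*y^3/3 + y^2/2 - 3*y + log(cos(2*y))/2


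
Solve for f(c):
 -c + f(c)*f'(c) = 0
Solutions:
 f(c) = -sqrt(C1 + c^2)
 f(c) = sqrt(C1 + c^2)


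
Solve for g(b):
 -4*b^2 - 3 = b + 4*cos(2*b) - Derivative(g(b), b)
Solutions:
 g(b) = C1 + 4*b^3/3 + b^2/2 + 3*b + 2*sin(2*b)


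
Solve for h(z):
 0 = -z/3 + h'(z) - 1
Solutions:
 h(z) = C1 + z^2/6 + z


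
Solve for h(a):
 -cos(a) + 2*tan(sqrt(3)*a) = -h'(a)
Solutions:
 h(a) = C1 + 2*sqrt(3)*log(cos(sqrt(3)*a))/3 + sin(a)


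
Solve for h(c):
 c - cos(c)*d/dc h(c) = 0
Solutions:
 h(c) = C1 + Integral(c/cos(c), c)


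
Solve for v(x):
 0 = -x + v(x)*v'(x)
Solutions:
 v(x) = -sqrt(C1 + x^2)
 v(x) = sqrt(C1 + x^2)


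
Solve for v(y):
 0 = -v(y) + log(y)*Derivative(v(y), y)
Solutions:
 v(y) = C1*exp(li(y))


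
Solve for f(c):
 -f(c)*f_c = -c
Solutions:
 f(c) = -sqrt(C1 + c^2)
 f(c) = sqrt(C1 + c^2)


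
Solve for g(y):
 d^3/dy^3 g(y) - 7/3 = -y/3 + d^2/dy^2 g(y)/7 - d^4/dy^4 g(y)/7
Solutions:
 g(y) = C1 + C2*y + C3*exp(y*(-7 + sqrt(53))/2) + C4*exp(-y*(7 + sqrt(53))/2) + 7*y^3/18


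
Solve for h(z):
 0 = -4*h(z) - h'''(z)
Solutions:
 h(z) = C3*exp(-2^(2/3)*z) + (C1*sin(2^(2/3)*sqrt(3)*z/2) + C2*cos(2^(2/3)*sqrt(3)*z/2))*exp(2^(2/3)*z/2)


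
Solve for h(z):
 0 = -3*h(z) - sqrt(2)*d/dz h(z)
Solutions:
 h(z) = C1*exp(-3*sqrt(2)*z/2)


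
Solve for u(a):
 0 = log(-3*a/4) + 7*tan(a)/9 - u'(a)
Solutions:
 u(a) = C1 + a*log(-a) - 2*a*log(2) - a + a*log(3) - 7*log(cos(a))/9


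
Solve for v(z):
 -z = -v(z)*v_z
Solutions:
 v(z) = -sqrt(C1 + z^2)
 v(z) = sqrt(C1 + z^2)


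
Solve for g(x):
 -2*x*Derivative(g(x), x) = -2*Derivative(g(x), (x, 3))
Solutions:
 g(x) = C1 + Integral(C2*airyai(x) + C3*airybi(x), x)


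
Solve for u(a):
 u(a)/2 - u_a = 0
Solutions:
 u(a) = C1*exp(a/2)


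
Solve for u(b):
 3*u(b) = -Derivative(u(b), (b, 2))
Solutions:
 u(b) = C1*sin(sqrt(3)*b) + C2*cos(sqrt(3)*b)


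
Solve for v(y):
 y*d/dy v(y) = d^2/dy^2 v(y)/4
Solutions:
 v(y) = C1 + C2*erfi(sqrt(2)*y)


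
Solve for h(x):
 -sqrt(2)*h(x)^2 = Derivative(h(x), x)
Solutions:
 h(x) = 1/(C1 + sqrt(2)*x)


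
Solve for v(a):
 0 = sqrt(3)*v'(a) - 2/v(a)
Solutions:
 v(a) = -sqrt(C1 + 12*sqrt(3)*a)/3
 v(a) = sqrt(C1 + 12*sqrt(3)*a)/3


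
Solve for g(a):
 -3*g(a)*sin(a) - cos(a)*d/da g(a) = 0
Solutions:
 g(a) = C1*cos(a)^3


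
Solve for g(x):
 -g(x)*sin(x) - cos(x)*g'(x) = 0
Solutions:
 g(x) = C1*cos(x)


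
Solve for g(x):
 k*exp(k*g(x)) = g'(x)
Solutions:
 g(x) = Piecewise((log(-1/(C1*k + k^2*x))/k, Ne(k, 0)), (nan, True))
 g(x) = Piecewise((C1 + k*x, Eq(k, 0)), (nan, True))


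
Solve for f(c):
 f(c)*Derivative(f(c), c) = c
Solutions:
 f(c) = -sqrt(C1 + c^2)
 f(c) = sqrt(C1 + c^2)


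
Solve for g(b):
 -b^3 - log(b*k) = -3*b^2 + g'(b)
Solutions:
 g(b) = C1 - b^4/4 + b^3 - b*log(b*k) + b


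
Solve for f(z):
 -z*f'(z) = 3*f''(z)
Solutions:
 f(z) = C1 + C2*erf(sqrt(6)*z/6)


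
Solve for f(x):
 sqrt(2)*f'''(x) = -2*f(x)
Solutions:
 f(x) = C3*exp(-2^(1/6)*x) + (C1*sin(2^(1/6)*sqrt(3)*x/2) + C2*cos(2^(1/6)*sqrt(3)*x/2))*exp(2^(1/6)*x/2)


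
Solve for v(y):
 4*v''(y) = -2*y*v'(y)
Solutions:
 v(y) = C1 + C2*erf(y/2)


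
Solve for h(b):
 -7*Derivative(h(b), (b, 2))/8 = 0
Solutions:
 h(b) = C1 + C2*b


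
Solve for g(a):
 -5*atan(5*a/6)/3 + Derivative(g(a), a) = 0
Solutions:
 g(a) = C1 + 5*a*atan(5*a/6)/3 - log(25*a^2 + 36)


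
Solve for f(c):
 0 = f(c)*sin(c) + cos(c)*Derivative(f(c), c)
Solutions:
 f(c) = C1*cos(c)


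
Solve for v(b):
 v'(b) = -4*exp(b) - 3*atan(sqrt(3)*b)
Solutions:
 v(b) = C1 - 3*b*atan(sqrt(3)*b) - 4*exp(b) + sqrt(3)*log(3*b^2 + 1)/2


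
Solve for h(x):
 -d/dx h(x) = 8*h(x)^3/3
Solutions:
 h(x) = -sqrt(6)*sqrt(-1/(C1 - 8*x))/2
 h(x) = sqrt(6)*sqrt(-1/(C1 - 8*x))/2


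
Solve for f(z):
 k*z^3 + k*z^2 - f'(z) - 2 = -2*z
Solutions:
 f(z) = C1 + k*z^4/4 + k*z^3/3 + z^2 - 2*z


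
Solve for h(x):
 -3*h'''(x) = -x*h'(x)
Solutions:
 h(x) = C1 + Integral(C2*airyai(3^(2/3)*x/3) + C3*airybi(3^(2/3)*x/3), x)


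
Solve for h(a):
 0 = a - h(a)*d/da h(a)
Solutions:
 h(a) = -sqrt(C1 + a^2)
 h(a) = sqrt(C1 + a^2)


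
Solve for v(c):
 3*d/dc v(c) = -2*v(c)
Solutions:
 v(c) = C1*exp(-2*c/3)


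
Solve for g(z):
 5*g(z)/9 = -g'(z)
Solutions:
 g(z) = C1*exp(-5*z/9)


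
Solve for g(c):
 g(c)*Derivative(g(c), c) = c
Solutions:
 g(c) = -sqrt(C1 + c^2)
 g(c) = sqrt(C1 + c^2)


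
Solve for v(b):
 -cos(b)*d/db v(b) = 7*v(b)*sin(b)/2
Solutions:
 v(b) = C1*cos(b)^(7/2)


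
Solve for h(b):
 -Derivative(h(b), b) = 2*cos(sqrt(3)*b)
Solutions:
 h(b) = C1 - 2*sqrt(3)*sin(sqrt(3)*b)/3


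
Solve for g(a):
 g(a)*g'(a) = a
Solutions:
 g(a) = -sqrt(C1 + a^2)
 g(a) = sqrt(C1 + a^2)


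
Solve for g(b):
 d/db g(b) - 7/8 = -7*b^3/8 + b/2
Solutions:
 g(b) = C1 - 7*b^4/32 + b^2/4 + 7*b/8


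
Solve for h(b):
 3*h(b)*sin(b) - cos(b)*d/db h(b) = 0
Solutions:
 h(b) = C1/cos(b)^3


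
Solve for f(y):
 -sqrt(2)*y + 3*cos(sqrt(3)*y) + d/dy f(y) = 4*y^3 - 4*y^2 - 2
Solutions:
 f(y) = C1 + y^4 - 4*y^3/3 + sqrt(2)*y^2/2 - 2*y - sqrt(3)*sin(sqrt(3)*y)


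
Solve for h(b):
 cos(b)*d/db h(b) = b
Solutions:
 h(b) = C1 + Integral(b/cos(b), b)


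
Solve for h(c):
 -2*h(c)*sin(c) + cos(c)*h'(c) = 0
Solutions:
 h(c) = C1/cos(c)^2


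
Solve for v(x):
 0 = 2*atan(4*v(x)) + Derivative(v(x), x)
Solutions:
 Integral(1/atan(4*_y), (_y, v(x))) = C1 - 2*x


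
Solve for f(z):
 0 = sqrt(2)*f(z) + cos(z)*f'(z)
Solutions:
 f(z) = C1*(sin(z) - 1)^(sqrt(2)/2)/(sin(z) + 1)^(sqrt(2)/2)


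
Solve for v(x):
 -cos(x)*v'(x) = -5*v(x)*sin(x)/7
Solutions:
 v(x) = C1/cos(x)^(5/7)


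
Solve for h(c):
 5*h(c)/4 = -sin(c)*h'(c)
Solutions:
 h(c) = C1*(cos(c) + 1)^(5/8)/(cos(c) - 1)^(5/8)


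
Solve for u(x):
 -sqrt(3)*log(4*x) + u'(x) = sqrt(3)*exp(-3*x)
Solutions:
 u(x) = C1 + sqrt(3)*x*log(x) + sqrt(3)*x*(-1 + 2*log(2)) - sqrt(3)*exp(-3*x)/3


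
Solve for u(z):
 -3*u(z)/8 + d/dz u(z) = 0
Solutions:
 u(z) = C1*exp(3*z/8)


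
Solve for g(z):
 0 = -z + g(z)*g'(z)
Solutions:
 g(z) = -sqrt(C1 + z^2)
 g(z) = sqrt(C1 + z^2)


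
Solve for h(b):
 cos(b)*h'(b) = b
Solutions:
 h(b) = C1 + Integral(b/cos(b), b)


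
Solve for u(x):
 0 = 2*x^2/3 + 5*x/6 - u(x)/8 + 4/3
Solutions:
 u(x) = 16*x^2/3 + 20*x/3 + 32/3


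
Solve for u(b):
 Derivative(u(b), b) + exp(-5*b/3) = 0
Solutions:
 u(b) = C1 + 3*exp(-5*b/3)/5


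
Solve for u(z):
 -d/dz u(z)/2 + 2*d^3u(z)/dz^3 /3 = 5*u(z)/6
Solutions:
 u(z) = C1*exp(-z*((2*sqrt(6) + 5)^(-1/3) + (2*sqrt(6) + 5)^(1/3))/4)*sin(sqrt(3)*z*(-(2*sqrt(6) + 5)^(1/3) + (2*sqrt(6) + 5)^(-1/3))/4) + C2*exp(-z*((2*sqrt(6) + 5)^(-1/3) + (2*sqrt(6) + 5)^(1/3))/4)*cos(sqrt(3)*z*(-(2*sqrt(6) + 5)^(1/3) + (2*sqrt(6) + 5)^(-1/3))/4) + C3*exp(z*((2*sqrt(6) + 5)^(-1/3) + (2*sqrt(6) + 5)^(1/3))/2)


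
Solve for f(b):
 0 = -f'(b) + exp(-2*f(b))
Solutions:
 f(b) = log(-sqrt(C1 + 2*b))
 f(b) = log(C1 + 2*b)/2


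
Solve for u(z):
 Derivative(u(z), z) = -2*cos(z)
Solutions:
 u(z) = C1 - 2*sin(z)


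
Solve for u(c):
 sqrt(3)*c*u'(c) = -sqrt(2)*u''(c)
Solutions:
 u(c) = C1 + C2*erf(6^(1/4)*c/2)


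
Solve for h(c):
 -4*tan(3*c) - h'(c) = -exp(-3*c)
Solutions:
 h(c) = C1 - 2*log(tan(3*c)^2 + 1)/3 - exp(-3*c)/3


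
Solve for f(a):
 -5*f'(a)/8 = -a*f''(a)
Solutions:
 f(a) = C1 + C2*a^(13/8)


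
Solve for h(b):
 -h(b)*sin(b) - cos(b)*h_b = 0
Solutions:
 h(b) = C1*cos(b)


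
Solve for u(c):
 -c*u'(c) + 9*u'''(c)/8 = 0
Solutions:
 u(c) = C1 + Integral(C2*airyai(2*3^(1/3)*c/3) + C3*airybi(2*3^(1/3)*c/3), c)


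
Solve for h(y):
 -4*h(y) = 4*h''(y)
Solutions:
 h(y) = C1*sin(y) + C2*cos(y)


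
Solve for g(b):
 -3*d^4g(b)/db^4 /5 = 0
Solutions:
 g(b) = C1 + C2*b + C3*b^2 + C4*b^3


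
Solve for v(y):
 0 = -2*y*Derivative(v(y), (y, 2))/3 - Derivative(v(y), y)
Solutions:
 v(y) = C1 + C2/sqrt(y)


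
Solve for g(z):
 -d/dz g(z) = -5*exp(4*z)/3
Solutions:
 g(z) = C1 + 5*exp(4*z)/12


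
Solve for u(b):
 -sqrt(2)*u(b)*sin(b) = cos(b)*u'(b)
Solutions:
 u(b) = C1*cos(b)^(sqrt(2))


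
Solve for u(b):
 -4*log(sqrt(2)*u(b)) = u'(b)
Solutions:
 Integral(1/(2*log(_y) + log(2)), (_y, u(b)))/2 = C1 - b


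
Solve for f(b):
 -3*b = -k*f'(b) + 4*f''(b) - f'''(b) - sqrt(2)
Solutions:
 f(b) = C1 + C2*exp(b*(2 - sqrt(4 - k))) + C3*exp(b*(sqrt(4 - k) + 2)) + 3*b^2/(2*k) - sqrt(2)*b/k + 12*b/k^2


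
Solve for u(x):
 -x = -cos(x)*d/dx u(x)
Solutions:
 u(x) = C1 + Integral(x/cos(x), x)


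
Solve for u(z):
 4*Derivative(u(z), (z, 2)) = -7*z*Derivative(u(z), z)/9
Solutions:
 u(z) = C1 + C2*erf(sqrt(14)*z/12)


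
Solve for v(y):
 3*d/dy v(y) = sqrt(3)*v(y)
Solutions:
 v(y) = C1*exp(sqrt(3)*y/3)


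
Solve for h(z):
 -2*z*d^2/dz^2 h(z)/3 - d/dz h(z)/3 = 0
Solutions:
 h(z) = C1 + C2*sqrt(z)


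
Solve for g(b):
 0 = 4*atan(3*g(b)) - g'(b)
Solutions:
 Integral(1/atan(3*_y), (_y, g(b))) = C1 + 4*b


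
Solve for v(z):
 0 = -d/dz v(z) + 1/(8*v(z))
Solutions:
 v(z) = -sqrt(C1 + z)/2
 v(z) = sqrt(C1 + z)/2


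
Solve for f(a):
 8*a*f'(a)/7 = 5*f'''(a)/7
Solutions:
 f(a) = C1 + Integral(C2*airyai(2*5^(2/3)*a/5) + C3*airybi(2*5^(2/3)*a/5), a)


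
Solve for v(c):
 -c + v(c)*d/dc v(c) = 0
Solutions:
 v(c) = -sqrt(C1 + c^2)
 v(c) = sqrt(C1 + c^2)


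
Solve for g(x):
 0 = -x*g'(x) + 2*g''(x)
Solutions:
 g(x) = C1 + C2*erfi(x/2)


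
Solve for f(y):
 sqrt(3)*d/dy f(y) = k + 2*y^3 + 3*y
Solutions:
 f(y) = C1 + sqrt(3)*k*y/3 + sqrt(3)*y^4/6 + sqrt(3)*y^2/2


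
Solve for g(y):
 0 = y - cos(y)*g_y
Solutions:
 g(y) = C1 + Integral(y/cos(y), y)


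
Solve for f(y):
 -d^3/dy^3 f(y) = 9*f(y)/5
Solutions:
 f(y) = C3*exp(-15^(2/3)*y/5) + (C1*sin(3*3^(1/6)*5^(2/3)*y/10) + C2*cos(3*3^(1/6)*5^(2/3)*y/10))*exp(15^(2/3)*y/10)


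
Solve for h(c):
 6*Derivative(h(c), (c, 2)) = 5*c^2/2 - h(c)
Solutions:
 h(c) = C1*sin(sqrt(6)*c/6) + C2*cos(sqrt(6)*c/6) + 5*c^2/2 - 30


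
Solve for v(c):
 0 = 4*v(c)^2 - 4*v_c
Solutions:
 v(c) = -1/(C1 + c)


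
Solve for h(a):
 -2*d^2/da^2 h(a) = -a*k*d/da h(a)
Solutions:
 h(a) = Piecewise((-sqrt(pi)*C1*erf(a*sqrt(-k)/2)/sqrt(-k) - C2, (k > 0) | (k < 0)), (-C1*a - C2, True))


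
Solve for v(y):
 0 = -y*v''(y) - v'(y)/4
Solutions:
 v(y) = C1 + C2*y^(3/4)


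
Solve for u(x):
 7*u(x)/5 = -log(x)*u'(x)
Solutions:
 u(x) = C1*exp(-7*li(x)/5)


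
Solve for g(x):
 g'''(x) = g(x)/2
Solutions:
 g(x) = C3*exp(2^(2/3)*x/2) + (C1*sin(2^(2/3)*sqrt(3)*x/4) + C2*cos(2^(2/3)*sqrt(3)*x/4))*exp(-2^(2/3)*x/4)


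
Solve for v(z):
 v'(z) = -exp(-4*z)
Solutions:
 v(z) = C1 + exp(-4*z)/4


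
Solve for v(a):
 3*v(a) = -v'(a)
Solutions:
 v(a) = C1*exp(-3*a)


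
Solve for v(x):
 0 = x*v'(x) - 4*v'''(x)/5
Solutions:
 v(x) = C1 + Integral(C2*airyai(10^(1/3)*x/2) + C3*airybi(10^(1/3)*x/2), x)


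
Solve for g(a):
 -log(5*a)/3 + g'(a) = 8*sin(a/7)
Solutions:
 g(a) = C1 + a*log(a)/3 - a/3 + a*log(5)/3 - 56*cos(a/7)


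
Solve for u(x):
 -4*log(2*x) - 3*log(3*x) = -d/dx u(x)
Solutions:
 u(x) = C1 + 7*x*log(x) - 7*x + x*log(432)


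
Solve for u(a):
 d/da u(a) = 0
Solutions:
 u(a) = C1


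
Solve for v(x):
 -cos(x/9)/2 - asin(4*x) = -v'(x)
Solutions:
 v(x) = C1 + x*asin(4*x) + sqrt(1 - 16*x^2)/4 + 9*sin(x/9)/2


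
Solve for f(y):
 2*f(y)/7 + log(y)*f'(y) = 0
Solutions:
 f(y) = C1*exp(-2*li(y)/7)


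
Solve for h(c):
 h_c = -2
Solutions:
 h(c) = C1 - 2*c


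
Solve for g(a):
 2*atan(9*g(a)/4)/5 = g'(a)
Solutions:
 Integral(1/atan(9*_y/4), (_y, g(a))) = C1 + 2*a/5


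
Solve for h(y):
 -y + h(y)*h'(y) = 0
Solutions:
 h(y) = -sqrt(C1 + y^2)
 h(y) = sqrt(C1 + y^2)


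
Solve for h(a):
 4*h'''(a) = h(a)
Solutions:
 h(a) = C3*exp(2^(1/3)*a/2) + (C1*sin(2^(1/3)*sqrt(3)*a/4) + C2*cos(2^(1/3)*sqrt(3)*a/4))*exp(-2^(1/3)*a/4)
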